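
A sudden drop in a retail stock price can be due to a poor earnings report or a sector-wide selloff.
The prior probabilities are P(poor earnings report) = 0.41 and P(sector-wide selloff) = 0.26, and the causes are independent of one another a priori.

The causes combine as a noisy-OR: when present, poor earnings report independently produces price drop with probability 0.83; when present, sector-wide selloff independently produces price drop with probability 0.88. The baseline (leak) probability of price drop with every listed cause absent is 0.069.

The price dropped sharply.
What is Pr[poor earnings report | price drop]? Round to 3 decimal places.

Under noisy-OR, P(price drop | causes) = 1 − (1−0.069)·∏(1−qᵢ) over the active causes.
Enumerate the 4 (poor earnings report, sector-wide selloff) configurations and weight by the priors:
  P(price drop) = 0.069·0.59·0.74 + 0.88828·0.59·0.26 + 0.84173·0.41·0.74 + 0.981008·0.41·0.26
        = 0.030125 + 0.136262 + 0.255381 + 0.104575 = 0.526343
The terms with poor earnings report present sum to 0.359956, so
  P(poor earnings report | price drop) = 0.359956 / 0.526343 ≈ 0.684

Pr[poor earnings report | price drop] ≈ 0.684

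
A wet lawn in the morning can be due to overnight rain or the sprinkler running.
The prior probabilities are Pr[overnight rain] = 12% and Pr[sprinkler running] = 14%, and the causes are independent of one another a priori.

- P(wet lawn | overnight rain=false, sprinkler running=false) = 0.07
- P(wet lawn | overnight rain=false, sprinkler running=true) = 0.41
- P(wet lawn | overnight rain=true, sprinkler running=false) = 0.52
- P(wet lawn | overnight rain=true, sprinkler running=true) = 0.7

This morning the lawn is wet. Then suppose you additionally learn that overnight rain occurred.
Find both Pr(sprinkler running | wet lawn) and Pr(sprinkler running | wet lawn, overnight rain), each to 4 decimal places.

By total probability over the 4 (overnight rain, sprinkler running) configurations:
  P(wet lawn) = 0.07*0.88*0.86 + 0.41*0.88*0.14 + 0.52*0.12*0.86 + 0.7*0.12*0.14
        = 0.052976 + 0.050512 + 0.053664 + 0.011760 = 0.168912
The terms with sprinkler running present sum to 0.062272, so
  P(sprinkler running | wet lawn) = 0.062272 / 0.168912 ≈ 0.3687

With the extra evidence:
P(wet lawn | overnight rain) = 0.52·0.86 + 0.7·0.14 = 0.447200 + 0.098000 = 0.545200
Of this, 0.098000 comes from 0.7·0.14 (the sprinkler running=true cases).
P(sprinkler running | wet lawn, overnight rain) = 0.098000 / 0.545200 ≈ 0.1798
— overnight rain explains away the evidence for sprinkler running.

Pr(sprinkler running | wet lawn) ≈ 0.3687; Pr(sprinkler running | wet lawn, overnight rain) ≈ 0.1798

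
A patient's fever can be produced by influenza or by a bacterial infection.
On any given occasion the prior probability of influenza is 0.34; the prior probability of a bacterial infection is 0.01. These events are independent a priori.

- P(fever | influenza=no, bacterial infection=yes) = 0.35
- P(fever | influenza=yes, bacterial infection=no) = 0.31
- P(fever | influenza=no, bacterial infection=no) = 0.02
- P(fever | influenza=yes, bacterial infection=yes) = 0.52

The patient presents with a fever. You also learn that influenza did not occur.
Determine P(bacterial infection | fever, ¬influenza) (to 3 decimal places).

Weight on bacterial infection=true, given the evidence: 0.35*0.01 = 0.003500
Denominator P(fever | ¬influenza): 0.02*0.99 + 0.35*0.01 = 0.023300
P(bacterial infection | fever, ¬influenza) = 0.003500/0.023300 ≈ 0.150

P(bacterial infection | fever, ¬influenza) ≈ 0.150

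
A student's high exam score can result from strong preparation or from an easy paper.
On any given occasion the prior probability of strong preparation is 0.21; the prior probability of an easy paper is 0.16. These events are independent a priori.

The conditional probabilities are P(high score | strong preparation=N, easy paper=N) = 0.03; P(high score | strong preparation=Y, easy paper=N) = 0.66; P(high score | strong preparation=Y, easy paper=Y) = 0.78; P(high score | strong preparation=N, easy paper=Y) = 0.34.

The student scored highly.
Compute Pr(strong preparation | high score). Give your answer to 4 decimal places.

Weight on strong preparation=true, given the evidence: 0.116424 + 0.026208 = 0.142632
The normalizing constant is 0.03·0.79·0.84 + 0.34·0.79·0.16 + 0.66·0.21·0.84 + 0.78·0.21·0.16 = 0.205516
P(strong preparation | high score) = 0.142632/0.205516 ≈ 0.6940

Pr(strong preparation | high score) ≈ 0.6940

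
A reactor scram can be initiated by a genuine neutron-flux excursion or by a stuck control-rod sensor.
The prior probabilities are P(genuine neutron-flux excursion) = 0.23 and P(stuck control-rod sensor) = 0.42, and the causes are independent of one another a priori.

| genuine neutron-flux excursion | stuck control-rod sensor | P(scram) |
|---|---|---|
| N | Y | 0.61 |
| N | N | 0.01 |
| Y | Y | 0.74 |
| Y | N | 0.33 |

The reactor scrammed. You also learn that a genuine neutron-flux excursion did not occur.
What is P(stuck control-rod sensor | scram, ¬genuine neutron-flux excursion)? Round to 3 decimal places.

P(stuck control-rod sensor | scram, ¬genuine neutron-flux excursion) ≈ 0.978

Weight on stuck control-rod sensor=true, given the evidence: 0.61·0.42 = 0.256200
The normalizing constant is 0.01·0.58 + 0.61·0.42 = 0.262000
Posterior = 0.256200 / 0.262000 ≈ 0.978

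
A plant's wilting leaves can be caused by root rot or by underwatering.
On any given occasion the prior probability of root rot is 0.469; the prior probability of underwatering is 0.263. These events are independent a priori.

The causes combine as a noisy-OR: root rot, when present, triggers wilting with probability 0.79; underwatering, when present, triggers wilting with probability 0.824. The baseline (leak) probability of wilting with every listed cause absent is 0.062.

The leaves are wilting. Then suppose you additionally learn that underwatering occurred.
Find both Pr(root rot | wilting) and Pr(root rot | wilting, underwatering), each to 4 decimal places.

Pr(root rot | wilting) ≈ 0.7379; Pr(root rot | wilting, underwatering) ≈ 0.5052

Under noisy-OR, P(wilting | causes) = 1 − (1−0.062)·∏(1−qᵢ) over the active causes.
P(wilting) = 0.062*0.531*0.737 + 0.834912*0.531*0.263 + 0.80302*0.469*0.737 + 0.965332*0.469*0.263 = 0.024264 + 0.116598 + 0.277566 + 0.119071 = 0.537499
Restricting to configurations with root rot present: 0.277566 + 0.119071 = 0.396637.
Hence the posterior is 0.396637/0.537499 ≈ 0.7379.

Now condition on the additional information:
By total probability over both values of root rot:
  P(wilting | underwatering) = 0.834912*0.531 + 0.965332*0.469
        = 0.443338 + 0.452741 = 0.896079
Configurations with root rot contribute 0.452741, so
  P(root rot | wilting, underwatering) = 0.452741 / 0.896079 ≈ 0.5052
This is intercausal reasoning (explaining away): once underwatering accounts for the wilting, root rot becomes less likely.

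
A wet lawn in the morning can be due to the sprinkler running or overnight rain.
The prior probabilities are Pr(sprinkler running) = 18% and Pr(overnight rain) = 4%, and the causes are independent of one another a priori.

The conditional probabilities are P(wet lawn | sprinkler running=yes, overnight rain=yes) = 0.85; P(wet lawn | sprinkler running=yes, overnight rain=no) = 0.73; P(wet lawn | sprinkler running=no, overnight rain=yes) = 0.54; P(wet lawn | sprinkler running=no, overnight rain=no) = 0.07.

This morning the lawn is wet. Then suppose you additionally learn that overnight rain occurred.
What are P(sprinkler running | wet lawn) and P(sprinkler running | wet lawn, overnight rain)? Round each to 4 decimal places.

P(sprinkler running | wet lawn) ≈ 0.6449; P(sprinkler running | wet lawn, overnight rain) ≈ 0.2568

P(wet lawn) = 0.07*0.82*0.96 + 0.54*0.82*0.04 + 0.73*0.18*0.96 + 0.85*0.18*0.04 = 0.055104 + 0.017712 + 0.126144 + 0.006120 = 0.205080
The sprinkler running-present share is 0.126144 + 0.006120 = 0.132264.
P(sprinkler running | wet lawn) = 0.132264 / 0.205080 ≈ 0.6449

With the extra evidence:
For the numerator, keep only sprinkler running=true terms: 0.85*0.18 = 0.153000
Denominator P(wet lawn | overnight rain): 0.54*0.82 + 0.85*0.18 = 0.595800
Posterior = 0.153000 / 0.595800 ≈ 0.2568
— overnight rain explains away the evidence for sprinkler running.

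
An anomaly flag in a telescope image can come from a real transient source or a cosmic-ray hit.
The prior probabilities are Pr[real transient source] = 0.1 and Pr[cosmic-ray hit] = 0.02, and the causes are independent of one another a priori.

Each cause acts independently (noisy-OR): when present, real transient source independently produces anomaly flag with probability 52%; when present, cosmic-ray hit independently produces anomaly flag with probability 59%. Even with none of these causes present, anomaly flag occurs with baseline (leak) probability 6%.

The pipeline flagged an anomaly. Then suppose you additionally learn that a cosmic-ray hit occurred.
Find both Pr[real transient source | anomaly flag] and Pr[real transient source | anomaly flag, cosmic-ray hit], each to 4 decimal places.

Under noisy-OR, P(anomaly flag | causes) = 1 − (1−0.06)·∏(1−qᵢ) over the active causes.
P(anomaly flag) = 0.06×0.9×0.98 + 0.6146×0.9×0.02 + 0.5488×0.1×0.98 + 0.815008×0.1×0.02 = 0.052920 + 0.011063 + 0.053782 + 0.001630 = 0.119395
The real transient source-present share is 0.053782 + 0.001630 = 0.055412.
So P(real transient source | anomaly flag) = 0.055412/0.119395 ≈ 0.4641.

With the extra evidence:
Enumerate both values of real transient source and weight by the priors:
  P(anomaly flag | cosmic-ray hit) = 0.6146·0.9 + 0.815008·0.1
        = 0.553140 + 0.081501 = 0.634641
Keeping only the real transient source-present terms gives 0.081501, so
  P(real transient source | anomaly flag, cosmic-ray hit) = 0.081501 / 0.634641 ≈ 0.1284
The drop from 0.4641 to 0.1284 is the explaining-away (discounting) effect.

Pr[real transient source | anomaly flag] ≈ 0.4641; Pr[real transient source | anomaly flag, cosmic-ray hit] ≈ 0.1284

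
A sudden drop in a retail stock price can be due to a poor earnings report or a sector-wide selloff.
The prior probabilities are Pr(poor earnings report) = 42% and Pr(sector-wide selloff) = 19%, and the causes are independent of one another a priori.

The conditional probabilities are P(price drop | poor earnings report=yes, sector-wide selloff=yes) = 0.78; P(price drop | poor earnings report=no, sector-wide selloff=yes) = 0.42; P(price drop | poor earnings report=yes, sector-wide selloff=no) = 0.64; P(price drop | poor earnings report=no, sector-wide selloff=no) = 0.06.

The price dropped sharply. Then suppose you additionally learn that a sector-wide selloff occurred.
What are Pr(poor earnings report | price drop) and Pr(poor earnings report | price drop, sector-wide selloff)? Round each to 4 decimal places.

Pr(poor earnings report | price drop) ≈ 0.7899; Pr(poor earnings report | price drop, sector-wide selloff) ≈ 0.5735

Sum P(price drop|·) weighted by the priors over the 4 (poor earnings report, sector-wide selloff) configurations:
  P(price drop) = 0.06·0.58·0.81 + 0.42·0.58·0.19 + 0.64·0.42·0.81 + 0.78·0.42·0.19
        = 0.028188 + 0.046284 + 0.217728 + 0.062244 = 0.354444
Keeping only the poor earnings report-present terms gives 0.279972, so
  P(poor earnings report | price drop) = 0.279972 / 0.354444 ≈ 0.7899

With the extra evidence:
Enumerate both values of poor earnings report and weight by the priors:
  P(price drop | sector-wide selloff) = 0.42·0.58 + 0.78·0.42
        = 0.243600 + 0.327600 = 0.571200
Configurations with poor earnings report contribute 0.327600, so
  P(poor earnings report | price drop, sector-wide selloff) = 0.327600 / 0.571200 ≈ 0.5735
Conditioning on sector-wide selloff lowers the posterior on poor earnings report: the classic explaining-away effect in a common-effect structure.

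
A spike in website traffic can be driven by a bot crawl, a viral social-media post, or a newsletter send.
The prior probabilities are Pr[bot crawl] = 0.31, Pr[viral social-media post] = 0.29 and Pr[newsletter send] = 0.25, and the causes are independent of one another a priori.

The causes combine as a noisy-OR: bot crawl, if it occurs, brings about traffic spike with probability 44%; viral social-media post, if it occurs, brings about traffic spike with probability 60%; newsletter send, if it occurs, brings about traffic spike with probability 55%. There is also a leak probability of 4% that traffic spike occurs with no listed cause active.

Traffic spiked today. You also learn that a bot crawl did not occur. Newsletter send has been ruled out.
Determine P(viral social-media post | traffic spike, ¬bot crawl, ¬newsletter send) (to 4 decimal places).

Under noisy-OR, P(traffic spike | causes) = 1 − (1−0.04)·∏(1−qᵢ) over the active causes.
Numerator (weight on configurations with viral social-media post): 0.616×0.29 = 0.178640
Normalizer over all consistent configurations: 0.04×0.71 + 0.616×0.29 = 0.207040
Posterior = 0.178640 / 0.207040 ≈ 0.8628

P(viral social-media post | traffic spike, ¬bot crawl, ¬newsletter send) ≈ 0.8628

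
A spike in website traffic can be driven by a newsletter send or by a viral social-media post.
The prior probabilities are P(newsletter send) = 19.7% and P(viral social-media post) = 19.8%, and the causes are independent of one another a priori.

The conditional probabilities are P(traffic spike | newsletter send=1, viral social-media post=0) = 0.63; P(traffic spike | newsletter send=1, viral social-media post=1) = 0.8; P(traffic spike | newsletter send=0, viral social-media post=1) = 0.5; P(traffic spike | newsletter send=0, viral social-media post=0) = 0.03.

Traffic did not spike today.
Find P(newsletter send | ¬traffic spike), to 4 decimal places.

P(newsletter send | ¬traffic spike) ≈ 0.0860

Numerator (weight on configurations with newsletter send): 0.058458 + 0.007801 = 0.066259
Normalizer over all consistent configurations: 0.97·0.803·0.802 + 0.5·0.803·0.198 + 0.37·0.197·0.802 + 0.2·0.197·0.198 = 0.770442
P(newsletter send | ¬traffic spike) = 0.066259/0.770442 ≈ 0.0860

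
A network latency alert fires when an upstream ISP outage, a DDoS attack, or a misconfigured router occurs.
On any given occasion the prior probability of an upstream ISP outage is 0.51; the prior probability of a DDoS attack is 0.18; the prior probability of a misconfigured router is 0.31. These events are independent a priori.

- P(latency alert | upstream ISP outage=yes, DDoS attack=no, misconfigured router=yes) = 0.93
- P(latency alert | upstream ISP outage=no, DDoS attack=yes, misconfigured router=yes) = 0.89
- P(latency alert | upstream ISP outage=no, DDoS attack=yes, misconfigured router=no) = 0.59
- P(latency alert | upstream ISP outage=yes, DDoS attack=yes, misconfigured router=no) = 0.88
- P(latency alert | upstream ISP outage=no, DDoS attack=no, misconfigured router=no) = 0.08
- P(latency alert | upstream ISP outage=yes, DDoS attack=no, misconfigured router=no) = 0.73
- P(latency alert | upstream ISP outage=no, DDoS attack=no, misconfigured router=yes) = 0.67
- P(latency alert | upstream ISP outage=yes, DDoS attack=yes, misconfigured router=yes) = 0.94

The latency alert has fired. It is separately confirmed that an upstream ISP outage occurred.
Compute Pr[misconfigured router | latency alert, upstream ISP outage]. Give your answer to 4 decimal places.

For the numerator, keep only misconfigured router=true terms: 0.236406 + 0.052452 = 0.288858
Denominator P(latency alert | upstream ISP outage): 0.73·0.82·0.69 + 0.93·0.82·0.31 + 0.88·0.18·0.69 + 0.94·0.18·0.31 = 0.811188
Posterior = 0.288858 / 0.811188 ≈ 0.3561

Pr[misconfigured router | latency alert, upstream ISP outage] ≈ 0.3561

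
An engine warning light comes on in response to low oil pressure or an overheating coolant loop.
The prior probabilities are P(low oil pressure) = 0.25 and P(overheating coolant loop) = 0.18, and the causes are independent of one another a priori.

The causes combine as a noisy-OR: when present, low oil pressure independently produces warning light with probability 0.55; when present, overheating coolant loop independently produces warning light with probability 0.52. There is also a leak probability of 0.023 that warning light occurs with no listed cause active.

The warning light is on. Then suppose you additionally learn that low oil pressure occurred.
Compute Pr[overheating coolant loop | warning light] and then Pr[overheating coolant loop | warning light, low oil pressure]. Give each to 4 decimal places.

Pr[overheating coolant loop | warning light] ≈ 0.4538; Pr[overheating coolant loop | warning light, low oil pressure] ≈ 0.2361

Under noisy-OR, P(warning light | causes) = 1 − (1−0.023)·∏(1−qᵢ) over the active causes.
Numerator (weight on configurations with overheating coolant loop): 0.071690 + 0.035504 = 0.107194
Denominator P(warning light): 0.023×0.75×0.82 + 0.53104×0.75×0.18 + 0.56035×0.25×0.82 + 0.788968×0.25×0.18 = 0.236211
Posterior = 0.107194 / 0.236211 ≈ 0.4538

Now condition on the additional information:
P(warning light | low oil pressure) = 0.56035*0.82 + 0.788968*0.18 = 0.459487 + 0.142014 = 0.601501
Of this, 0.142014 comes from 0.788968*0.18 (the overheating coolant loop=true cases).
So P(overheating coolant loop | warning light, low oil pressure) = 0.142014/0.601501 ≈ 0.2361.
— low oil pressure explains away the evidence for overheating coolant loop.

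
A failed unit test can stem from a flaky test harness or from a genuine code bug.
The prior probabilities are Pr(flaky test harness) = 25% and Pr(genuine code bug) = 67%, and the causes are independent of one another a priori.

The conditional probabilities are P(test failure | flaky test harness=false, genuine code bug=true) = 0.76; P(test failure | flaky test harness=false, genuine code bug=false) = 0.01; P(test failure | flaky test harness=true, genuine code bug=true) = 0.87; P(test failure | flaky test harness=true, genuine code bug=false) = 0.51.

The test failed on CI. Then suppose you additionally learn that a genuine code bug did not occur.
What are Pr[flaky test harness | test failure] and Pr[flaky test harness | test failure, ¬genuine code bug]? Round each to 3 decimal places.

P(test failure) = 0.01×0.75×0.33 + 0.76×0.75×0.67 + 0.51×0.25×0.33 + 0.87×0.25×0.67 = 0.002475 + 0.381900 + 0.042075 + 0.145725 = 0.572175
The flaky test harness-present share is 0.042075 + 0.145725 = 0.187800.
P(flaky test harness | test failure) = 0.187800 / 0.572175 ≈ 0.328

With the extra evidence:
For the numerator, keep only flaky test harness=true terms: 0.51*0.25 = 0.127500
Denominator P(test failure | ¬genuine code bug): 0.01*0.75 + 0.51*0.25 = 0.135000
Posterior = 0.127500 / 0.135000 ≈ 0.944

Pr[flaky test harness | test failure] ≈ 0.328; Pr[flaky test harness | test failure, ¬genuine code bug] ≈ 0.944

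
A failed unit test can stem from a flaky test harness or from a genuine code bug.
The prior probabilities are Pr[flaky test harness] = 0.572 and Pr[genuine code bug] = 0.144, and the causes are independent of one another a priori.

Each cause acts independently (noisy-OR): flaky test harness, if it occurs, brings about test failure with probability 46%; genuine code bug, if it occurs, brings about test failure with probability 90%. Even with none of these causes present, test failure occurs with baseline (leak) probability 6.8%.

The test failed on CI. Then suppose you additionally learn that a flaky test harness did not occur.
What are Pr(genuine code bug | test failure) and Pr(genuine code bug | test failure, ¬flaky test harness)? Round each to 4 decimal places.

Under noisy-OR, P(test failure | causes) = 1 − (1−0.068)·∏(1−qᵢ) over the active causes.
P(test failure) = 0.068*0.428*0.856 + 0.9068*0.428*0.144 + 0.49672*0.572*0.856 + 0.949672*0.572*0.144 = 0.024913 + 0.055888 + 0.243210 + 0.078223 = 0.402234
The genuine code bug-present share is 0.055888 + 0.078223 = 0.134111.
P(genuine code bug | test failure) = 0.134111 / 0.402234 ≈ 0.3334

With the extra evidence:
Enumerate both values of genuine code bug and weight by the priors:
  P(test failure | ¬flaky test harness) = 0.068×0.856 + 0.9068×0.144
        = 0.058208 + 0.130579 = 0.188787
The terms with genuine code bug present sum to 0.130579, so
  P(genuine code bug | test failure, ¬flaky test harness) = 0.130579 / 0.188787 ≈ 0.6917

Pr(genuine code bug | test failure) ≈ 0.3334; Pr(genuine code bug | test failure, ¬flaky test harness) ≈ 0.6917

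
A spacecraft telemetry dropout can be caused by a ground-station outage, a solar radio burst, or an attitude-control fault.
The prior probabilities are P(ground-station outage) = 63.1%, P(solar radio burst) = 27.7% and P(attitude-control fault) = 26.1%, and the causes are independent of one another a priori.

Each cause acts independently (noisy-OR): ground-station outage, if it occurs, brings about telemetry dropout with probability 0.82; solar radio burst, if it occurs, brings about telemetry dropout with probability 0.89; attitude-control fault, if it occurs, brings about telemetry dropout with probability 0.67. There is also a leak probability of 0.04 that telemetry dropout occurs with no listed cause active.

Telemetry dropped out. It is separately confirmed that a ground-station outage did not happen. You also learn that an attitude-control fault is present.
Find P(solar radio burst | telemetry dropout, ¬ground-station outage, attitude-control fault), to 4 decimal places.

P(solar radio burst | telemetry dropout, ¬ground-station outage, attitude-control fault) ≈ 0.3512

Under noisy-OR, P(telemetry dropout | causes) = 1 − (1−0.04)·∏(1−qᵢ) over the active causes.
By total probability over both values of solar radio burst:
  P(telemetry dropout | ¬ground-station outage, attitude-control fault) = 0.6832·0.723 + 0.965152·0.277
        = 0.493954 + 0.267347 = 0.761301
Keeping only the solar radio burst-present terms gives 0.267347, so
  P(solar radio burst | telemetry dropout, ¬ground-station outage, attitude-control fault) = 0.267347 / 0.761301 ≈ 0.3512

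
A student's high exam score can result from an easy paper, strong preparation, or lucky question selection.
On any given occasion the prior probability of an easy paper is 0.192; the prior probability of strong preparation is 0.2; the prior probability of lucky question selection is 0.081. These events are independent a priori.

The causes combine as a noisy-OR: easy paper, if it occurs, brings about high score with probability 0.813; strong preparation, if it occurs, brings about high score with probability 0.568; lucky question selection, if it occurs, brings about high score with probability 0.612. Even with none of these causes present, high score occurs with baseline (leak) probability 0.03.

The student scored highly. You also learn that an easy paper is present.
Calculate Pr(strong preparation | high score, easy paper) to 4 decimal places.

Under noisy-OR, P(high score | causes) = 1 − (1−0.03)·∏(1−qᵢ) over the active causes.
P(high score | easy paper) = 0.81861*0.8*0.919 + 0.929621*0.8*0.081 + 0.92164*0.2*0.919 + 0.969596*0.2*0.081 = 0.601842 + 0.060239 + 0.169397 + 0.015707 = 0.847185
Restricting to configurations with strong preparation present: 0.169397 + 0.015707 = 0.185104.
So P(strong preparation | high score, easy paper) = 0.185104/0.847185 ≈ 0.2185.

Pr(strong preparation | high score, easy paper) ≈ 0.2185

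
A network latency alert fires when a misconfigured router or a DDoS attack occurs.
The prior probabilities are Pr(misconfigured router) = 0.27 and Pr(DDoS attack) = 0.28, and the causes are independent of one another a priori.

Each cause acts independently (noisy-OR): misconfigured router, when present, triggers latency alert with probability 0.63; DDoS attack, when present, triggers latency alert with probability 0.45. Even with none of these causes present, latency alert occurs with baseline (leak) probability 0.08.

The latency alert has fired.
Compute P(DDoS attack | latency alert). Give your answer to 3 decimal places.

P(DDoS attack | latency alert) ≈ 0.488

Under noisy-OR, P(latency alert | causes) = 1 − (1−0.08)·∏(1−qᵢ) over the active causes.
Numerator (weight on configurations with DDoS attack): 0.100974 + 0.061446 = 0.162420
Denominator P(latency alert): 0.08×0.73×0.72 + 0.494×0.73×0.28 + 0.6596×0.27×0.72 + 0.81278×0.27×0.28 = 0.332694
P(DDoS attack | latency alert) = 0.162420/0.332694 ≈ 0.488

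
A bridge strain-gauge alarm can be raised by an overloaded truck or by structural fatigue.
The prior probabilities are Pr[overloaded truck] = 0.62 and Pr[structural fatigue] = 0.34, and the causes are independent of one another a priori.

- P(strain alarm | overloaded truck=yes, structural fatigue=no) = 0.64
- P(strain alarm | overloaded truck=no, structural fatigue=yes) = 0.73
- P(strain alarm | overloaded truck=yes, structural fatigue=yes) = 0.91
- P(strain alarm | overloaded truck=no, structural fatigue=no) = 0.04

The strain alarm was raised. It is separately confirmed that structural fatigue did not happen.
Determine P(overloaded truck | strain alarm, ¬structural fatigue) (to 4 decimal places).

Numerator (weight on configurations with overloaded truck): 0.64·0.62 = 0.396800
Denominator P(strain alarm | ¬structural fatigue): 0.04·0.38 + 0.64·0.62 = 0.412000
P(overloaded truck | strain alarm, ¬structural fatigue) = 0.396800/0.412000 ≈ 0.9631

P(overloaded truck | strain alarm, ¬structural fatigue) ≈ 0.9631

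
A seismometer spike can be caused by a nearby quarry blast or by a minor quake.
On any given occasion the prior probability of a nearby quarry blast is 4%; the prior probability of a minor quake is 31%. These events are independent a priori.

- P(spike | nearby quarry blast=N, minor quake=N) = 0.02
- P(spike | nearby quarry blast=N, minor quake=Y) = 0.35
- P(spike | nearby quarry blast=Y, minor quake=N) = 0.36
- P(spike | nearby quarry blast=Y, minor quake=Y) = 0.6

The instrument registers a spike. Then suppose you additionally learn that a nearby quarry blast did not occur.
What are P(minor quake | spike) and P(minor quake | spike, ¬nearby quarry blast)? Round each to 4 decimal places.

Weight on minor quake=true, given the evidence: 0.104160 + 0.007440 = 0.111600
Denominator P(spike): 0.02·0.96·0.69 + 0.35·0.96·0.31 + 0.36·0.04·0.69 + 0.6·0.04·0.31 = 0.134784
Posterior = 0.111600 / 0.134784 ≈ 0.8280

Now also conditioning on nearby quarry blast≠true:
By total probability over both values of minor quake:
  P(spike | ¬nearby quarry blast) = 0.02×0.69 + 0.35×0.31
        = 0.013800 + 0.108500 = 0.122300
The terms with minor quake present sum to 0.108500, so
  P(minor quake | spike, ¬nearby quarry blast) = 0.108500 / 0.122300 ≈ 0.8872
Ruling out nearby quarry blast raises the posterior on minor quake — the flip side of explaining away.

P(minor quake | spike) ≈ 0.8280; P(minor quake | spike, ¬nearby quarry blast) ≈ 0.8872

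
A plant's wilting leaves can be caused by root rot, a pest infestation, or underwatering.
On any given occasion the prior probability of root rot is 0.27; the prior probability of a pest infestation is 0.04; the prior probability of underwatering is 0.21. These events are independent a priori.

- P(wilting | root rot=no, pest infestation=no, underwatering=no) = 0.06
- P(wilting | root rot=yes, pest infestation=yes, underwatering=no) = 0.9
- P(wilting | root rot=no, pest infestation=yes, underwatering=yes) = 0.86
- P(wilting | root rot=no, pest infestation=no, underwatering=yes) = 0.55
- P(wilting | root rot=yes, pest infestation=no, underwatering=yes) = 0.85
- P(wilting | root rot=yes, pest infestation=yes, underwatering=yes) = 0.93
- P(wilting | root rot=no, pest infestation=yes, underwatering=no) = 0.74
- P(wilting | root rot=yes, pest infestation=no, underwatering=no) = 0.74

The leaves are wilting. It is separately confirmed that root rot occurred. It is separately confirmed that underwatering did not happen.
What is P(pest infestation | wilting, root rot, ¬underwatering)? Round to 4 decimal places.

P(pest infestation | wilting, root rot, ¬underwatering) ≈ 0.0482

Weight on pest infestation=true, given the evidence: 0.9*0.04 = 0.036000
The normalizing constant is 0.74*0.96 + 0.9*0.04 = 0.746400
Posterior = 0.036000 / 0.746400 ≈ 0.0482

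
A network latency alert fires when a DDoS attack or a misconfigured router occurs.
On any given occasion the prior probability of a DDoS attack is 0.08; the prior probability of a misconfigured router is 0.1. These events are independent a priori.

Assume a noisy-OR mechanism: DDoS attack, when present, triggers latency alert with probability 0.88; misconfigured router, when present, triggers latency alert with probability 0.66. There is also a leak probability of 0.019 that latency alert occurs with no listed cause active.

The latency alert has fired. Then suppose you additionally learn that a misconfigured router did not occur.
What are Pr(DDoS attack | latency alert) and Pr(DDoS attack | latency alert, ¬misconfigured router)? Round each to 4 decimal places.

Pr(DDoS attack | latency alert) ≈ 0.4803; Pr(DDoS attack | latency alert, ¬misconfigured router) ≈ 0.8015

Under noisy-OR, P(latency alert | causes) = 1 − (1−0.019)·∏(1−qᵢ) over the active causes.
Numerator (weight on configurations with DDoS attack): 0.063524 + 0.007680 = 0.071204
Normalizer over all consistent configurations: 0.019×0.92×0.9 + 0.66646×0.92×0.1 + 0.88228×0.08×0.9 + 0.959975×0.08×0.1 = 0.148250
P(DDoS attack | latency alert) = 0.071204/0.148250 ≈ 0.4803

Now condition on the additional information:
P(latency alert | ¬misconfigured router) = 0.019×0.92 + 0.88228×0.08 = 0.017480 + 0.070582 = 0.088062
Restricting to configurations with DDoS attack present: 0.88228×0.08 = 0.070582.
P(DDoS attack | latency alert, ¬misconfigured router) = 0.070582 / 0.088062 ≈ 0.8015
Ruling out misconfigured router raises the posterior on DDoS attack — the flip side of explaining away.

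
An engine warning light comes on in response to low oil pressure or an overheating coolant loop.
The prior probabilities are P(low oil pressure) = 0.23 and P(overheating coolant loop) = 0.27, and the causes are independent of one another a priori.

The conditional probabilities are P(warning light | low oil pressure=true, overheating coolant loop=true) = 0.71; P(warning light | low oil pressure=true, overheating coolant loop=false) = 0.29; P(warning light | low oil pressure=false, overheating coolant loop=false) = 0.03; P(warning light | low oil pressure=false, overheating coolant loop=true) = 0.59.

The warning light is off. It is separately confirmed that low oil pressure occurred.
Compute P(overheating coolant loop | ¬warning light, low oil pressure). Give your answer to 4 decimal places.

By total probability over both values of overheating coolant loop:
  P(¬warning light | low oil pressure) = 0.71·0.73 + 0.29·0.27
        = 0.518300 + 0.078300 = 0.596600
Configurations with overheating coolant loop contribute 0.078300, so
  P(overheating coolant loop | ¬warning light, low oil pressure) = 0.078300 / 0.596600 ≈ 0.1312

P(overheating coolant loop | ¬warning light, low oil pressure) ≈ 0.1312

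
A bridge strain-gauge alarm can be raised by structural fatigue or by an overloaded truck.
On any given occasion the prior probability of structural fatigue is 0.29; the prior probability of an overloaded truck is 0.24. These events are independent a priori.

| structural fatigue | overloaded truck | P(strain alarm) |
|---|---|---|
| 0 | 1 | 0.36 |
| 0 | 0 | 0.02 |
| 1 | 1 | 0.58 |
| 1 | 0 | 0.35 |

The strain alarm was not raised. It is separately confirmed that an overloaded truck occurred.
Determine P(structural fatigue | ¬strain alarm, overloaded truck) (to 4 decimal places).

P(structural fatigue | ¬strain alarm, overloaded truck) ≈ 0.2114

Numerator (weight on configurations with structural fatigue): 0.42*0.29 = 0.121800
Denominator P(¬strain alarm | overloaded truck): 0.64*0.71 + 0.42*0.29 = 0.576200
P(structural fatigue | ¬strain alarm, overloaded truck) = 0.121800/0.576200 ≈ 0.2114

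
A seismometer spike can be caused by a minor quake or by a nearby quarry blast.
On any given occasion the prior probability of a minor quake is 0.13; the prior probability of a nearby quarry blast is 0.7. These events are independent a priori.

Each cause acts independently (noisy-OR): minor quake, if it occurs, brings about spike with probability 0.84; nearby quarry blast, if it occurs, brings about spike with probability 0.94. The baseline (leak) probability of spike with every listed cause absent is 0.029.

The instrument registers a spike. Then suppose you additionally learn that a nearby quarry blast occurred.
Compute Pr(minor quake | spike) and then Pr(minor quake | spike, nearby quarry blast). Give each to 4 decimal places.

Under noisy-OR, P(spike | causes) = 1 − (1−0.029)·∏(1−qᵢ) over the active causes.
By total probability over the 4 (minor quake, nearby quarry blast) configurations:
  P(spike) = 0.029*0.87*0.3 + 0.94174*0.87*0.7 + 0.84464*0.13*0.3 + 0.990678*0.13*0.7
        = 0.007569 + 0.573520 + 0.032941 + 0.090152 = 0.704182
The terms with minor quake present sum to 0.123093, so
  P(minor quake | spike) = 0.123093 / 0.704182 ≈ 0.1748

Now condition on the additional information:
By total probability over both values of minor quake:
  P(spike | nearby quarry blast) = 0.94174·0.87 + 0.990678·0.13
        = 0.819314 + 0.128788 = 0.948102
Keeping only the minor quake-present terms gives 0.128788, so
  P(minor quake | spike, nearby quarry blast) = 0.128788 / 0.948102 ≈ 0.1358

Pr(minor quake | spike) ≈ 0.1748; Pr(minor quake | spike, nearby quarry blast) ≈ 0.1358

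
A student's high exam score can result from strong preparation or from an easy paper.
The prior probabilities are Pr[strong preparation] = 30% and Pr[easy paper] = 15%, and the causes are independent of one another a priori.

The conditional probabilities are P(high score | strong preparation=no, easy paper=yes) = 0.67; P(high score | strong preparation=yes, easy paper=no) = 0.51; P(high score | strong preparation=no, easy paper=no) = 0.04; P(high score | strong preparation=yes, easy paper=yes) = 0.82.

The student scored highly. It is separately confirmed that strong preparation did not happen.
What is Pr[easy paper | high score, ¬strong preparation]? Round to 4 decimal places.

Pr[easy paper | high score, ¬strong preparation] ≈ 0.7472

P(high score | ¬strong preparation) = 0.04·0.85 + 0.67·0.15 = 0.034000 + 0.100500 = 0.134500
Restricting to configurations with easy paper present: 0.67·0.15 = 0.100500.
So P(easy paper | high score, ¬strong preparation) = 0.100500/0.134500 ≈ 0.7472.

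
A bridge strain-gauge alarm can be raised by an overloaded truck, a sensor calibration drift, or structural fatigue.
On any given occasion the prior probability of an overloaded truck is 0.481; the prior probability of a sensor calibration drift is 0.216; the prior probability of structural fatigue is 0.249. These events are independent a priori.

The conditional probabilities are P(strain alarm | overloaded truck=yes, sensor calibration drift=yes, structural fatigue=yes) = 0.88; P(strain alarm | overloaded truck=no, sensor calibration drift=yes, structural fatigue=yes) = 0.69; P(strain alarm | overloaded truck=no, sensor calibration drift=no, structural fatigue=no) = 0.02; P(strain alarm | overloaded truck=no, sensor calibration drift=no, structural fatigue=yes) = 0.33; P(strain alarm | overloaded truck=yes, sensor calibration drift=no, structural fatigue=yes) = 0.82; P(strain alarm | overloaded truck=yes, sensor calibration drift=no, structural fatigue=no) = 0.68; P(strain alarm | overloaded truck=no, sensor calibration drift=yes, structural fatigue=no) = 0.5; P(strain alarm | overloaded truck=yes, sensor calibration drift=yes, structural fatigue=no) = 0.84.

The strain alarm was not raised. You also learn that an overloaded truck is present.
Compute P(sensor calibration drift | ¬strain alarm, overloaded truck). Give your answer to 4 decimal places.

P(sensor calibration drift | ¬strain alarm, overloaded truck) ≈ 0.1266

P(¬strain alarm | overloaded truck) = 0.32×0.784×0.751 + 0.18×0.784×0.249 + 0.16×0.216×0.751 + 0.12×0.216×0.249 = 0.188411 + 0.035139 + 0.025955 + 0.006454 = 0.255959
Restricting to configurations with sensor calibration drift present: 0.025955 + 0.006454 = 0.032409.
P(sensor calibration drift | ¬strain alarm, overloaded truck) = 0.032409 / 0.255959 ≈ 0.1266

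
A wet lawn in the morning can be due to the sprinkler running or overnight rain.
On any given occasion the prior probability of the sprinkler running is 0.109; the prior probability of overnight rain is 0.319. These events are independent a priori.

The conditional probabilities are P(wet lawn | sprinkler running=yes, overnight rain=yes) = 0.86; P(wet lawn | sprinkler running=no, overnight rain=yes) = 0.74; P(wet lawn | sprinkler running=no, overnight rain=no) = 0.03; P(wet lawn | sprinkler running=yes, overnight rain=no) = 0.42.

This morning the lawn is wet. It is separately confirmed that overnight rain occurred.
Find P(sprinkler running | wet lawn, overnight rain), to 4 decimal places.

P(sprinkler running | wet lawn, overnight rain) ≈ 0.1245

Weight on sprinkler running=true, given the evidence: 0.86·0.109 = 0.093740
Normalizer over all consistent configurations: 0.74·0.891 + 0.86·0.109 = 0.753080
Posterior = 0.093740 / 0.753080 ≈ 0.1245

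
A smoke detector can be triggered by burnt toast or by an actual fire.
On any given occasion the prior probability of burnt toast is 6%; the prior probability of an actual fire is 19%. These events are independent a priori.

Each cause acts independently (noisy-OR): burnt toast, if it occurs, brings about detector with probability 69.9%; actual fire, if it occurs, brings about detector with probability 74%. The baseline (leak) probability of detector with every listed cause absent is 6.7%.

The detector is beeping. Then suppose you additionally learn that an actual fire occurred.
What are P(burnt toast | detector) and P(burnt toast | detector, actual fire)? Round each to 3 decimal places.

P(burnt toast | detector) ≈ 0.196; P(burnt toast | detector, actual fire) ≈ 0.072

Under noisy-OR, P(detector | causes) = 1 − (1−0.067)·∏(1−qᵢ) over the active causes.
By total probability over the 4 (burnt toast, actual fire) configurations:
  P(detector) = 0.067·0.94·0.81 + 0.75742·0.94·0.19 + 0.719167·0.06·0.81 + 0.926983·0.06·0.19
        = 0.051014 + 0.135275 + 0.034952 + 0.010568 = 0.231809
Configurations with burnt toast contribute 0.045520, so
  P(burnt toast | detector) = 0.045520 / 0.231809 ≈ 0.196

Now also conditioning on actual fire=true:
By total probability over both values of burnt toast:
  P(detector | actual fire) = 0.75742*0.94 + 0.926983*0.06
        = 0.711975 + 0.055619 = 0.767594
Configurations with burnt toast contribute 0.055619, so
  P(burnt toast | detector, actual fire) = 0.055619 / 0.767594 ≈ 0.072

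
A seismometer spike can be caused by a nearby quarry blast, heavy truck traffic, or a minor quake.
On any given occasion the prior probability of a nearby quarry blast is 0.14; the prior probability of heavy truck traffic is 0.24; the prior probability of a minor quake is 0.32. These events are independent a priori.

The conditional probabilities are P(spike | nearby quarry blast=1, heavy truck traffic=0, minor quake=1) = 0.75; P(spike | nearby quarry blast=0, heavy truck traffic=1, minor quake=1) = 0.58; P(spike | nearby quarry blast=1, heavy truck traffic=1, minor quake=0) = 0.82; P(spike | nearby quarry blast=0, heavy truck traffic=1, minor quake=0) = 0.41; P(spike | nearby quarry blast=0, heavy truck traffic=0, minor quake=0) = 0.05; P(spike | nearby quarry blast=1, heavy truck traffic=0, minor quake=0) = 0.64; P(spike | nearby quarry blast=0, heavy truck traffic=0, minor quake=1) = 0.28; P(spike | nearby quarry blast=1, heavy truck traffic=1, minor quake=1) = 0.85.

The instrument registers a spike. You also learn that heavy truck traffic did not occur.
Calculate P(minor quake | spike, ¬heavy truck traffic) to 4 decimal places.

P(minor quake | spike, ¬heavy truck traffic) ≈ 0.5510

For the numerator, keep only minor quake=true terms: 0.077056 + 0.033600 = 0.110656
Normalizer over all consistent configurations: 0.05·0.86·0.68 + 0.28·0.86·0.32 + 0.64·0.14·0.68 + 0.75·0.14·0.32 = 0.200824
P(minor quake | spike, ¬heavy truck traffic) = 0.110656/0.200824 ≈ 0.5510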